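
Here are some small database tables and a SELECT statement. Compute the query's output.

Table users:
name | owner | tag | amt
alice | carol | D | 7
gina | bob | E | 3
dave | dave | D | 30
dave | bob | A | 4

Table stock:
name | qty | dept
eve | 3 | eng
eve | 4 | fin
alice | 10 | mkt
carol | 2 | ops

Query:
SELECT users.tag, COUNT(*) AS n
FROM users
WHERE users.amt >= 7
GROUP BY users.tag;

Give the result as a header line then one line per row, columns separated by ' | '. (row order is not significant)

== RESULT ==
users.tag | n
D | 2

Derivation:
After WHERE (2 rows):
users.name | users.owner | users.tag | users.amt
alice | carol | D | 7
dave | dave | D | 30
After GROUP BY (1 rows):
users.tag | n
D | 2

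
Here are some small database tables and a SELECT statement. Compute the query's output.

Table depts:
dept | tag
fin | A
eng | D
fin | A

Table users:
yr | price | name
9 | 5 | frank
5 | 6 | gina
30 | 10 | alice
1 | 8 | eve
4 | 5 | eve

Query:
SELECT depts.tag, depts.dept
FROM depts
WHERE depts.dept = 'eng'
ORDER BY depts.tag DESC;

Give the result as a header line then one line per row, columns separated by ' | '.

== RESULT ==
depts.tag | depts.dept
D | eng

Derivation:
After WHERE (1 rows):
depts.dept | depts.tag
eng | D
After SELECT (1 rows):
depts.tag | depts.dept
D | eng
After ORDER BY (1 rows):
depts.tag | depts.dept
D | eng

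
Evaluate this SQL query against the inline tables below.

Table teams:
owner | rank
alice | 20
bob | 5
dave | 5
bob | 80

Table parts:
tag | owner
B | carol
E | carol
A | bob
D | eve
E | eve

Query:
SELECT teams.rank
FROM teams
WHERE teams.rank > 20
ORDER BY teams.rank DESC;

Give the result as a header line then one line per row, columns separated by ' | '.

After WHERE (1 rows):
teams.owner | teams.rank
bob | 80
After SELECT (1 rows):
teams.rank
80
After ORDER BY (1 rows):
teams.rank
80

== RESULT ==
teams.rank
80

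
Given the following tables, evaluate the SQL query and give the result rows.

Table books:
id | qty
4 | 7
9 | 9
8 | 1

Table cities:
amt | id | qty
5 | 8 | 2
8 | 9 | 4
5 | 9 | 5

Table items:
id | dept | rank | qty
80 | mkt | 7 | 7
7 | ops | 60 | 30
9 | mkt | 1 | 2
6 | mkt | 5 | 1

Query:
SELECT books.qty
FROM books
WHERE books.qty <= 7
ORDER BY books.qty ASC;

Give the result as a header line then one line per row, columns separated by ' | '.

== RESULT ==
books.qty
1
7

Derivation:
After WHERE (2 rows):
books.id | books.qty
4 | 7
8 | 1
After SELECT (2 rows):
books.qty
7
1
After ORDER BY (2 rows):
books.qty
1
7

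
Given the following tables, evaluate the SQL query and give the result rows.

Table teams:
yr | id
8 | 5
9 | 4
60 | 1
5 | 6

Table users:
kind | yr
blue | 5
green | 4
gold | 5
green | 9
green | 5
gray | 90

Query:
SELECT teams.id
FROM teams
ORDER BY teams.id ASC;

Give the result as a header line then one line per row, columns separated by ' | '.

After SELECT (4 rows):
teams.id
5
4
1
6
After ORDER BY (4 rows):
teams.id
1
4
5
6

== RESULT ==
teams.id
1
4
5
6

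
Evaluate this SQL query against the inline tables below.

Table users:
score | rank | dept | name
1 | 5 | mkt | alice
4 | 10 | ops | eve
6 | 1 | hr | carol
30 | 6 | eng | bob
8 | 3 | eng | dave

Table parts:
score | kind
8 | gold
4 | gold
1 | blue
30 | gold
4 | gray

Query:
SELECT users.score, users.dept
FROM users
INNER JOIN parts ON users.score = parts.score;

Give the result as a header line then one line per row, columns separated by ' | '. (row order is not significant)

== RESULT ==
users.score | users.dept
1 | mkt
4 | ops
4 | ops
30 | eng
8 | eng

Derivation:
After JOIN parts (5 rows):
users.score | users.rank | users.dept | users.name | parts.score | parts.kind
1 | 5 | mkt | alice | 1 | blue
4 | 10 | ops | eve | 4 | gold
4 | 10 | ops | eve | 4 | gray
30 | 6 | eng | bob | 30 | gold
8 | 3 | eng | dave | 8 | gold
After SELECT (5 rows):
users.score | users.dept
1 | mkt
4 | ops
4 | ops
30 | eng
8 | eng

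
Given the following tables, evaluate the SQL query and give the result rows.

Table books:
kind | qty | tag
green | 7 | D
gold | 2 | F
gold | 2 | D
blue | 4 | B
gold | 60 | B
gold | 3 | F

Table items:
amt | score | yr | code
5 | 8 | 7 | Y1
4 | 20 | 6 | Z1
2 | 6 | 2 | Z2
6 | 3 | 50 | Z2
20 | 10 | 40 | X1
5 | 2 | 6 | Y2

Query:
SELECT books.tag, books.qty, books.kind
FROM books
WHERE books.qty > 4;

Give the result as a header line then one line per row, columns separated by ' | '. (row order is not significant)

After WHERE (2 rows):
books.kind | books.qty | books.tag
green | 7 | D
gold | 60 | B
After SELECT (2 rows):
books.tag | books.qty | books.kind
D | 7 | green
B | 60 | gold

== RESULT ==
books.tag | books.qty | books.kind
D | 7 | green
B | 60 | gold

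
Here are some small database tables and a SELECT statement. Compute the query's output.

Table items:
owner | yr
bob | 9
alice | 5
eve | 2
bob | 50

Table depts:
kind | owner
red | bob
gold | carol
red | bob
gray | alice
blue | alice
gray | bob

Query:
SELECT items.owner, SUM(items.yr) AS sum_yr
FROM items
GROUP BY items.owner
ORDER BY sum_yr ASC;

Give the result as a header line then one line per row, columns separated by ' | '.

After GROUP BY (3 rows):
items.owner | sum_yr
bob | 59
alice | 5
eve | 2
After ORDER BY (3 rows):
items.owner | sum_yr
eve | 2
alice | 5
bob | 59

== RESULT ==
items.owner | sum_yr
eve | 2
alice | 5
bob | 59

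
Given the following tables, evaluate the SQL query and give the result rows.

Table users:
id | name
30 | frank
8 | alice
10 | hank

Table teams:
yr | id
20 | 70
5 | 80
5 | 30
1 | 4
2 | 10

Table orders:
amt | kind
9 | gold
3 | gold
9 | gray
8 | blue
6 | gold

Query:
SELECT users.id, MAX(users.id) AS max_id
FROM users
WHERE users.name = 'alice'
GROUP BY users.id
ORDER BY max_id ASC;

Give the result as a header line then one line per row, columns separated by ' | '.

== RESULT ==
users.id | max_id
8 | 8

Derivation:
After WHERE (1 rows):
users.id | users.name
8 | alice
After GROUP BY (1 rows):
users.id | max_id
8 | 8
After ORDER BY (1 rows):
users.id | max_id
8 | 8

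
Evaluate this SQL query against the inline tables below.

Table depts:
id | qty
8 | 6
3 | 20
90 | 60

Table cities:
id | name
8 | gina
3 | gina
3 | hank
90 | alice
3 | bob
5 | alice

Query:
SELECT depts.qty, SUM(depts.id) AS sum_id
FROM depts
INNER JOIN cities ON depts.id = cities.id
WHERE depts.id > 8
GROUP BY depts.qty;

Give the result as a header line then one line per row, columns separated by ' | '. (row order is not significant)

After JOIN cities (5 rows):
depts.id | depts.qty | cities.id | cities.name
8 | 6 | 8 | gina
3 | 20 | 3 | gina
3 | 20 | 3 | hank
3 | 20 | 3 | bob
90 | 60 | 90 | alice
After WHERE (1 rows):
depts.id | depts.qty | cities.id | cities.name
90 | 60 | 90 | alice
After GROUP BY (1 rows):
depts.qty | sum_id
60 | 90

== RESULT ==
depts.qty | sum_id
60 | 90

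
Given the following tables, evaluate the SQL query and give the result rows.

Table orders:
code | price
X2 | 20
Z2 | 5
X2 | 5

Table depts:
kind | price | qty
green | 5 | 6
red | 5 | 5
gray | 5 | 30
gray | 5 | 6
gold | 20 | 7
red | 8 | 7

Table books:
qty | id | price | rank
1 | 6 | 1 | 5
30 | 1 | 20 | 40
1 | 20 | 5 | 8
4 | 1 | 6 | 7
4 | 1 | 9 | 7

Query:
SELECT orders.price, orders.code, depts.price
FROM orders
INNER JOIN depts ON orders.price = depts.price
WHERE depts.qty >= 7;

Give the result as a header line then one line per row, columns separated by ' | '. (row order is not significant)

== RESULT ==
orders.price | orders.code | depts.price
20 | X2 | 20
5 | Z2 | 5
5 | X2 | 5

Derivation:
After JOIN depts (9 rows):
orders.code | orders.price | depts.kind | depts.price | depts.qty
X2 | 20 | gold | 20 | 7
Z2 | 5 | green | 5 | 6
Z2 | 5 | red | 5 | 5
Z2 | 5 | gray | 5 | 30
Z2 | 5 | gray | 5 | 6
X2 | 5 | green | 5 | 6
X2 | 5 | red | 5 | 5
X2 | 5 | gray | 5 | 30
X2 | 5 | gray | 5 | 6
After WHERE (3 rows):
orders.code | orders.price | depts.kind | depts.price | depts.qty
X2 | 20 | gold | 20 | 7
Z2 | 5 | gray | 5 | 30
X2 | 5 | gray | 5 | 30
After SELECT (3 rows):
orders.price | orders.code | depts.price
20 | X2 | 20
5 | Z2 | 5
5 | X2 | 5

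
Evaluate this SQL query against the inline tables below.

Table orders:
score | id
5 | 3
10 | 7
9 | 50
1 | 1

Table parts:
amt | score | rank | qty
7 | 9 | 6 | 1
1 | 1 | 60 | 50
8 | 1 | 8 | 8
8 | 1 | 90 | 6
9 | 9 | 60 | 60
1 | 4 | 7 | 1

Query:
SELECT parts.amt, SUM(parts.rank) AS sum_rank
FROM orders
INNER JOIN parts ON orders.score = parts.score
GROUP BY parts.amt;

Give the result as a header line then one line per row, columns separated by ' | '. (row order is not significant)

== RESULT ==
parts.amt | sum_rank
7 | 6
9 | 60
1 | 60
8 | 98

Derivation:
After JOIN parts (5 rows):
orders.score | orders.id | parts.amt | parts.score | parts.rank | parts.qty
9 | 50 | 7 | 9 | 6 | 1
9 | 50 | 9 | 9 | 60 | 60
1 | 1 | 1 | 1 | 60 | 50
1 | 1 | 8 | 1 | 8 | 8
1 | 1 | 8 | 1 | 90 | 6
After GROUP BY (4 rows):
parts.amt | sum_rank
7 | 6
9 | 60
1 | 60
8 | 98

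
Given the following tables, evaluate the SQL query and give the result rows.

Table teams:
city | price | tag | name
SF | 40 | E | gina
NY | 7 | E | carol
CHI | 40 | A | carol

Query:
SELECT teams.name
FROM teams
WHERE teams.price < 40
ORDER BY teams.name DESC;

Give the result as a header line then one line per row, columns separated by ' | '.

== RESULT ==
teams.name
carol

Derivation:
After WHERE (1 rows):
teams.city | teams.price | teams.tag | teams.name
NY | 7 | E | carol
After SELECT (1 rows):
teams.name
carol
After ORDER BY (1 rows):
teams.name
carol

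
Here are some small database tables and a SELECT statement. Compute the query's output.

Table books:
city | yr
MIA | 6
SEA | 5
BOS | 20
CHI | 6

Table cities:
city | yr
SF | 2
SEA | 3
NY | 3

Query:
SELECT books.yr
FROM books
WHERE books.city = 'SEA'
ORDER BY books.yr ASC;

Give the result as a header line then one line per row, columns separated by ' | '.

After WHERE (1 rows):
books.city | books.yr
SEA | 5
After SELECT (1 rows):
books.yr
5
After ORDER BY (1 rows):
books.yr
5

== RESULT ==
books.yr
5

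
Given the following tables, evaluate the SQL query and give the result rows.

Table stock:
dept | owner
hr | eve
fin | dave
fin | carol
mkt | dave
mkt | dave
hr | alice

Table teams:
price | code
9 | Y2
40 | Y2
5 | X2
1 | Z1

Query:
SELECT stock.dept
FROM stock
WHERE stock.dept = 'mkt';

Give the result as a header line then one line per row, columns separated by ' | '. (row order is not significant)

== RESULT ==
stock.dept
mkt
mkt

Derivation:
After WHERE (2 rows):
stock.dept | stock.owner
mkt | dave
mkt | dave
After SELECT (2 rows):
stock.dept
mkt
mkt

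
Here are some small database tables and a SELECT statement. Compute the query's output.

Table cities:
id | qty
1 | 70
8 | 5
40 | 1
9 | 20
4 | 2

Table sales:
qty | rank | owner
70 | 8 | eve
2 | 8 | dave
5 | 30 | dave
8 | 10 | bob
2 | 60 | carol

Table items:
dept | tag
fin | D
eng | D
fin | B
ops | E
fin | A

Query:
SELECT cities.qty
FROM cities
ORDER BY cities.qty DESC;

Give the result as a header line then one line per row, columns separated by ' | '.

After SELECT (5 rows):
cities.qty
70
5
1
20
2
After ORDER BY (5 rows):
cities.qty
70
20
5
2
1

== RESULT ==
cities.qty
70
20
5
2
1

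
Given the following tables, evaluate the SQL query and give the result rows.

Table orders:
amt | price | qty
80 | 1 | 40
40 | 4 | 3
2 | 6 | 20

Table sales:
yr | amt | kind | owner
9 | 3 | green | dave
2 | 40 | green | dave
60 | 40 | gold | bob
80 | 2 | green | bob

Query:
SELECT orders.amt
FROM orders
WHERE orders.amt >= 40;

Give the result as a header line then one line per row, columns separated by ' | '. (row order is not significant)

After WHERE (2 rows):
orders.amt | orders.price | orders.qty
80 | 1 | 40
40 | 4 | 3
After SELECT (2 rows):
orders.amt
80
40

== RESULT ==
orders.amt
80
40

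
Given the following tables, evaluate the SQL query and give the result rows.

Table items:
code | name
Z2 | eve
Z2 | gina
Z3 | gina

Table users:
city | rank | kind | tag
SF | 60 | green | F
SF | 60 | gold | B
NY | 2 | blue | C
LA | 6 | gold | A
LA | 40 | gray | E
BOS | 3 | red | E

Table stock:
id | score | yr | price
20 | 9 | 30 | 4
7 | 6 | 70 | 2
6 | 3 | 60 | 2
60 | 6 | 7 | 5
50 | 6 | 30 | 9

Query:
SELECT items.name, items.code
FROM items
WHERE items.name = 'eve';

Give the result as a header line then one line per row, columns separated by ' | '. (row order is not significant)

After WHERE (1 rows):
items.code | items.name
Z2 | eve
After SELECT (1 rows):
items.name | items.code
eve | Z2

== RESULT ==
items.name | items.code
eve | Z2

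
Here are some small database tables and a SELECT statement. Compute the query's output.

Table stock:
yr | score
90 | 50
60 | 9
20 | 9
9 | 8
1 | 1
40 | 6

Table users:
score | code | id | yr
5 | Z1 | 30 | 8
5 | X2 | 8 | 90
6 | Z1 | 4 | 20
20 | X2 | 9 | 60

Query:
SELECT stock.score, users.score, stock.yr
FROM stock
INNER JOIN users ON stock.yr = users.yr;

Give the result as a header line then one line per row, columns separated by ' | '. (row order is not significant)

== RESULT ==
stock.score | users.score | stock.yr
50 | 5 | 90
9 | 20 | 60
9 | 6 | 20

Derivation:
After JOIN users (3 rows):
stock.yr | stock.score | users.score | users.code | users.id | users.yr
90 | 50 | 5 | X2 | 8 | 90
60 | 9 | 20 | X2 | 9 | 60
20 | 9 | 6 | Z1 | 4 | 20
After SELECT (3 rows):
stock.score | users.score | stock.yr
50 | 5 | 90
9 | 20 | 60
9 | 6 | 20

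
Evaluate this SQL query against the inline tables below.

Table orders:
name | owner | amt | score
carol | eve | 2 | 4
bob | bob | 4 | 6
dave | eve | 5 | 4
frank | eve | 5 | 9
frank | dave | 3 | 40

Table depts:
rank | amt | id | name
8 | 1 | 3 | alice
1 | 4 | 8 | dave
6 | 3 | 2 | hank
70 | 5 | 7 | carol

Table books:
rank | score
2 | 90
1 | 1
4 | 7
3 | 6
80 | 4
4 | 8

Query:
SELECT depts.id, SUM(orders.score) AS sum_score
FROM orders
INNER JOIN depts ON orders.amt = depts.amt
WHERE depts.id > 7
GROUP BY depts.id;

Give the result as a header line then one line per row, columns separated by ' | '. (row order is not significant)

== RESULT ==
depts.id | sum_score
8 | 6

Derivation:
After JOIN depts (4 rows):
orders.name | orders.owner | orders.amt | orders.score | depts.rank | depts.amt | depts.id | depts.name
bob | bob | 4 | 6 | 1 | 4 | 8 | dave
dave | eve | 5 | 4 | 70 | 5 | 7 | carol
frank | eve | 5 | 9 | 70 | 5 | 7 | carol
frank | dave | 3 | 40 | 6 | 3 | 2 | hank
After WHERE (1 rows):
orders.name | orders.owner | orders.amt | orders.score | depts.rank | depts.amt | depts.id | depts.name
bob | bob | 4 | 6 | 1 | 4 | 8 | dave
After GROUP BY (1 rows):
depts.id | sum_score
8 | 6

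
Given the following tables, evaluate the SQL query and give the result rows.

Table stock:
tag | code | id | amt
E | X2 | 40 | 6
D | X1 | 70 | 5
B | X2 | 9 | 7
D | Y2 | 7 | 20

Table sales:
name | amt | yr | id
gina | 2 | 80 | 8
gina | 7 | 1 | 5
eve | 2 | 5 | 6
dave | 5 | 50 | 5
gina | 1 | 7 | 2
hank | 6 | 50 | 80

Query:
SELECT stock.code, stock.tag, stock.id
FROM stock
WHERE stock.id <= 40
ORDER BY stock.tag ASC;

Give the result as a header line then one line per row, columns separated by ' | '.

== RESULT ==
stock.code | stock.tag | stock.id
X2 | B | 9
Y2 | D | 7
X2 | E | 40

Derivation:
After WHERE (3 rows):
stock.tag | stock.code | stock.id | stock.amt
E | X2 | 40 | 6
B | X2 | 9 | 7
D | Y2 | 7 | 20
After SELECT (3 rows):
stock.code | stock.tag | stock.id
X2 | E | 40
X2 | B | 9
Y2 | D | 7
After ORDER BY (3 rows):
stock.code | stock.tag | stock.id
X2 | B | 9
Y2 | D | 7
X2 | E | 40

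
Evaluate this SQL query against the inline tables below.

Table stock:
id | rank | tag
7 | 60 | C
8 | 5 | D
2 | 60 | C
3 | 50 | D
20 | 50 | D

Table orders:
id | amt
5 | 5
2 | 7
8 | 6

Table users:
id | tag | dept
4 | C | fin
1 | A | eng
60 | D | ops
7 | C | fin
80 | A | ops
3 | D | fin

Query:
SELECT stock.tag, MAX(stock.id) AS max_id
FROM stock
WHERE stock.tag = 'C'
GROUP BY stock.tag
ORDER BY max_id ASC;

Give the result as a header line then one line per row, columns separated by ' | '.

== RESULT ==
stock.tag | max_id
C | 7

Derivation:
After WHERE (2 rows):
stock.id | stock.rank | stock.tag
7 | 60 | C
2 | 60 | C
After GROUP BY (1 rows):
stock.tag | max_id
C | 7
After ORDER BY (1 rows):
stock.tag | max_id
C | 7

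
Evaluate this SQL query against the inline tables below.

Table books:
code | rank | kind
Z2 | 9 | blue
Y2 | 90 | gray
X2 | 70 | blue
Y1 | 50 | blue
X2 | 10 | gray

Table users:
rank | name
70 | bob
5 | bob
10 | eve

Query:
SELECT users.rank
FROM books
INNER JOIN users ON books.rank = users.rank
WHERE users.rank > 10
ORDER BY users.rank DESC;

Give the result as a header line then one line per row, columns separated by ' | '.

After JOIN users (2 rows):
books.code | books.rank | books.kind | users.rank | users.name
X2 | 70 | blue | 70 | bob
X2 | 10 | gray | 10 | eve
After WHERE (1 rows):
books.code | books.rank | books.kind | users.rank | users.name
X2 | 70 | blue | 70 | bob
After SELECT (1 rows):
users.rank
70
After ORDER BY (1 rows):
users.rank
70

== RESULT ==
users.rank
70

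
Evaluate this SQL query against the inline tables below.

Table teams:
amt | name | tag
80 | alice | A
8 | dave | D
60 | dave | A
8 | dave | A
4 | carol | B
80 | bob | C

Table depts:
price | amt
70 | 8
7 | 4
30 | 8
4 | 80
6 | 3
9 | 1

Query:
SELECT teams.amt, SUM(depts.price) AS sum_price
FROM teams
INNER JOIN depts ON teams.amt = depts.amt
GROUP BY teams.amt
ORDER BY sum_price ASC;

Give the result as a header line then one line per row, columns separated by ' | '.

== RESULT ==
teams.amt | sum_price
4 | 7
80 | 8
8 | 200

Derivation:
After JOIN depts (7 rows):
teams.amt | teams.name | teams.tag | depts.price | depts.amt
80 | alice | A | 4 | 80
8 | dave | D | 70 | 8
8 | dave | D | 30 | 8
8 | dave | A | 70 | 8
8 | dave | A | 30 | 8
4 | carol | B | 7 | 4
80 | bob | C | 4 | 80
After GROUP BY (3 rows):
teams.amt | sum_price
80 | 8
8 | 200
4 | 7
After ORDER BY (3 rows):
teams.amt | sum_price
4 | 7
80 | 8
8 | 200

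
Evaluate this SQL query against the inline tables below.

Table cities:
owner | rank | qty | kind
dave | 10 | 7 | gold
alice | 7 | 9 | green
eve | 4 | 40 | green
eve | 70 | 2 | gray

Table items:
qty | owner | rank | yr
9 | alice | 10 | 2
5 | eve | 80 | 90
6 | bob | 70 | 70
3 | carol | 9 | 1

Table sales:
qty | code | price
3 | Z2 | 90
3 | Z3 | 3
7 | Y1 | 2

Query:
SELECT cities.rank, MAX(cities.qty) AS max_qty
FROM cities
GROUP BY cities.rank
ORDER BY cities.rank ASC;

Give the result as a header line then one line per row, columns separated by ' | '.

After GROUP BY (4 rows):
cities.rank | max_qty
10 | 7
7 | 9
4 | 40
70 | 2
After ORDER BY (4 rows):
cities.rank | max_qty
4 | 40
7 | 9
10 | 7
70 | 2

== RESULT ==
cities.rank | max_qty
4 | 40
7 | 9
10 | 7
70 | 2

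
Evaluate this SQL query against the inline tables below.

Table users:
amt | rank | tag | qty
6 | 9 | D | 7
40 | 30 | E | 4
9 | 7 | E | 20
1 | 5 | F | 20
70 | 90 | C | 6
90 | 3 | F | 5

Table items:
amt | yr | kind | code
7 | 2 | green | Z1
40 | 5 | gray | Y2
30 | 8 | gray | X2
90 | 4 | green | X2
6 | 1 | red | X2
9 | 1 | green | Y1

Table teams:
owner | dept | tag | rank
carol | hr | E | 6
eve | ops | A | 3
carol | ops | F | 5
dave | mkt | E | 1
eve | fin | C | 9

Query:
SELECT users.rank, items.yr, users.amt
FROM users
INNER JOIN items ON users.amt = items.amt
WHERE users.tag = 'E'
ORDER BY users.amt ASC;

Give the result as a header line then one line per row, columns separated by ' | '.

After JOIN items (4 rows):
users.amt | users.rank | users.tag | users.qty | items.amt | items.yr | items.kind | items.code
6 | 9 | D | 7 | 6 | 1 | red | X2
40 | 30 | E | 4 | 40 | 5 | gray | Y2
9 | 7 | E | 20 | 9 | 1 | green | Y1
90 | 3 | F | 5 | 90 | 4 | green | X2
After WHERE (2 rows):
users.amt | users.rank | users.tag | users.qty | items.amt | items.yr | items.kind | items.code
40 | 30 | E | 4 | 40 | 5 | gray | Y2
9 | 7 | E | 20 | 9 | 1 | green | Y1
After SELECT (2 rows):
users.rank | items.yr | users.amt
30 | 5 | 40
7 | 1 | 9
After ORDER BY (2 rows):
users.rank | items.yr | users.amt
7 | 1 | 9
30 | 5 | 40

== RESULT ==
users.rank | items.yr | users.amt
7 | 1 | 9
30 | 5 | 40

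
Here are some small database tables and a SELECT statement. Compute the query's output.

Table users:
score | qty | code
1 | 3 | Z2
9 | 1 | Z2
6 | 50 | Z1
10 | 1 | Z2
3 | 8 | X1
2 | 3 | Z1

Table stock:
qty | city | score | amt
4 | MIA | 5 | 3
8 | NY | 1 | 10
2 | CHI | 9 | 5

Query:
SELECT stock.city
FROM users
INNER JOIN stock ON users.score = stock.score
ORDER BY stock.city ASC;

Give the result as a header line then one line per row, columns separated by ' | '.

After JOIN stock (2 rows):
users.score | users.qty | users.code | stock.qty | stock.city | stock.score | stock.amt
1 | 3 | Z2 | 8 | NY | 1 | 10
9 | 1 | Z2 | 2 | CHI | 9 | 5
After SELECT (2 rows):
stock.city
NY
CHI
After ORDER BY (2 rows):
stock.city
CHI
NY

== RESULT ==
stock.city
CHI
NY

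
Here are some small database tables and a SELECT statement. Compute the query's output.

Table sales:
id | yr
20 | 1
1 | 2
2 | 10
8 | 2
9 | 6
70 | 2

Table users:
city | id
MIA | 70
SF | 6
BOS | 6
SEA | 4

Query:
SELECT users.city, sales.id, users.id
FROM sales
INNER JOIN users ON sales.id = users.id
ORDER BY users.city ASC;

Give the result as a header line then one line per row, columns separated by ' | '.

After JOIN users (1 rows):
sales.id | sales.yr | users.city | users.id
70 | 2 | MIA | 70
After SELECT (1 rows):
users.city | sales.id | users.id
MIA | 70 | 70
After ORDER BY (1 rows):
users.city | sales.id | users.id
MIA | 70 | 70

== RESULT ==
users.city | sales.id | users.id
MIA | 70 | 70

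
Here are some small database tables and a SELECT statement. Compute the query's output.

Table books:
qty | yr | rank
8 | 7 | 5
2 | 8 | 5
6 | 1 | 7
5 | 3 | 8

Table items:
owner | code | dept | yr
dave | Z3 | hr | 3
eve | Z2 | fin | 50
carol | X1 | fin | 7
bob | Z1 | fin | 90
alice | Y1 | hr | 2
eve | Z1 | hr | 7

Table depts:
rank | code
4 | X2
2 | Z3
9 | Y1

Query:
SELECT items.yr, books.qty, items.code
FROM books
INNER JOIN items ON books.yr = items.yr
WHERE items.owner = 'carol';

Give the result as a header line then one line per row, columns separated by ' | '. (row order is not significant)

After JOIN items (3 rows):
books.qty | books.yr | books.rank | items.owner | items.code | items.dept | items.yr
8 | 7 | 5 | carol | X1 | fin | 7
8 | 7 | 5 | eve | Z1 | hr | 7
5 | 3 | 8 | dave | Z3 | hr | 3
After WHERE (1 rows):
books.qty | books.yr | books.rank | items.owner | items.code | items.dept | items.yr
8 | 7 | 5 | carol | X1 | fin | 7
After SELECT (1 rows):
items.yr | books.qty | items.code
7 | 8 | X1

== RESULT ==
items.yr | books.qty | items.code
7 | 8 | X1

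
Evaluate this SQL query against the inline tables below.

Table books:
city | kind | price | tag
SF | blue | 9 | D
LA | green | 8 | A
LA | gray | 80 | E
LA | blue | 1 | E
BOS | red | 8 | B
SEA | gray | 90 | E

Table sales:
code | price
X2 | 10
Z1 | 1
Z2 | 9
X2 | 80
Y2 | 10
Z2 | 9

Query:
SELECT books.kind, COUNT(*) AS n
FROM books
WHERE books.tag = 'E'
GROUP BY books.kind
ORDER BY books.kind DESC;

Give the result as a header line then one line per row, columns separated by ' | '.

After WHERE (3 rows):
books.city | books.kind | books.price | books.tag
LA | gray | 80 | E
LA | blue | 1 | E
SEA | gray | 90 | E
After GROUP BY (2 rows):
books.kind | n
gray | 2
blue | 1
After ORDER BY (2 rows):
books.kind | n
gray | 2
blue | 1

== RESULT ==
books.kind | n
gray | 2
blue | 1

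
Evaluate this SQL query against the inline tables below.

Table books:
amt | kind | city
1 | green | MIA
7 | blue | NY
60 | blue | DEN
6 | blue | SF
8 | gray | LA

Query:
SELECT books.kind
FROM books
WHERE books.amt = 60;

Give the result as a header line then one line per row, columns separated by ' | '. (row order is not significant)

After WHERE (1 rows):
books.amt | books.kind | books.city
60 | blue | DEN
After SELECT (1 rows):
books.kind
blue

== RESULT ==
books.kind
blue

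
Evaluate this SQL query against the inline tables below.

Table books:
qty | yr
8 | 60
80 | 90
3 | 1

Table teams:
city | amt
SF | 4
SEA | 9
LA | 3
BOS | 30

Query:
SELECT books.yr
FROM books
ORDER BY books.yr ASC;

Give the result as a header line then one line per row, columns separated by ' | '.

== RESULT ==
books.yr
1
60
90

Derivation:
After SELECT (3 rows):
books.yr
60
90
1
After ORDER BY (3 rows):
books.yr
1
60
90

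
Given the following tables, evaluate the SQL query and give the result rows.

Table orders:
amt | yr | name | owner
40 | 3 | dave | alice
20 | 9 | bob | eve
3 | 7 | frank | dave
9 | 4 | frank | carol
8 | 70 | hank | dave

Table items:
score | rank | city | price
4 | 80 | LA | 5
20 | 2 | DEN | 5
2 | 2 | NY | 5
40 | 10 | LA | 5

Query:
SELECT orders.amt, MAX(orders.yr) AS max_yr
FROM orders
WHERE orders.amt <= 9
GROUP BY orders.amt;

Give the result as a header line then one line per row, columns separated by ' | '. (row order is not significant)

== RESULT ==
orders.amt | max_yr
3 | 7
9 | 4
8 | 70

Derivation:
After WHERE (3 rows):
orders.amt | orders.yr | orders.name | orders.owner
3 | 7 | frank | dave
9 | 4 | frank | carol
8 | 70 | hank | dave
After GROUP BY (3 rows):
orders.amt | max_yr
3 | 7
9 | 4
8 | 70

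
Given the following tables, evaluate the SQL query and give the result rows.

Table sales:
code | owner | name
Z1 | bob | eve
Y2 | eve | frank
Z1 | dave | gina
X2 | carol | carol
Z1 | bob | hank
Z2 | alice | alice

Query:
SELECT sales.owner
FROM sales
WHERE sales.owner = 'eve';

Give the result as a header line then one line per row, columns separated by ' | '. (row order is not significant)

== RESULT ==
sales.owner
eve

Derivation:
After WHERE (1 rows):
sales.code | sales.owner | sales.name
Y2 | eve | frank
After SELECT (1 rows):
sales.owner
eve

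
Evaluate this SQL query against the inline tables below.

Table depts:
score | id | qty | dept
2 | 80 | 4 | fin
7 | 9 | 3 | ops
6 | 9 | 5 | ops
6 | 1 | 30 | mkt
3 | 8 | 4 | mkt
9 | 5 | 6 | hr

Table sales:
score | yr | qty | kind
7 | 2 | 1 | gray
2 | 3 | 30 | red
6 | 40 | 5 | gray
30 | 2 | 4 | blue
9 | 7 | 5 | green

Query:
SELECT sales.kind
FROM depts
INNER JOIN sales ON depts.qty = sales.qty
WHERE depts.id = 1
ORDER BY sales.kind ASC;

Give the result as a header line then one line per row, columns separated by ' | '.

== RESULT ==
sales.kind
red

Derivation:
After JOIN sales (5 rows):
depts.score | depts.id | depts.qty | depts.dept | sales.score | sales.yr | sales.qty | sales.kind
2 | 80 | 4 | fin | 30 | 2 | 4 | blue
6 | 9 | 5 | ops | 6 | 40 | 5 | gray
6 | 9 | 5 | ops | 9 | 7 | 5 | green
6 | 1 | 30 | mkt | 2 | 3 | 30 | red
3 | 8 | 4 | mkt | 30 | 2 | 4 | blue
After WHERE (1 rows):
depts.score | depts.id | depts.qty | depts.dept | sales.score | sales.yr | sales.qty | sales.kind
6 | 1 | 30 | mkt | 2 | 3 | 30 | red
After SELECT (1 rows):
sales.kind
red
After ORDER BY (1 rows):
sales.kind
red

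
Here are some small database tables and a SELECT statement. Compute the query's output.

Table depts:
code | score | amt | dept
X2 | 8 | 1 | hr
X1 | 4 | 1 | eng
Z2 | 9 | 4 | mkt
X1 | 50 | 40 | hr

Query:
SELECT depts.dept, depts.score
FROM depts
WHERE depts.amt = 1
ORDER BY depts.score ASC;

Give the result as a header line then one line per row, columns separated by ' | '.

== RESULT ==
depts.dept | depts.score
eng | 4
hr | 8

Derivation:
After WHERE (2 rows):
depts.code | depts.score | depts.amt | depts.dept
X2 | 8 | 1 | hr
X1 | 4 | 1 | eng
After SELECT (2 rows):
depts.dept | depts.score
hr | 8
eng | 4
After ORDER BY (2 rows):
depts.dept | depts.score
eng | 4
hr | 8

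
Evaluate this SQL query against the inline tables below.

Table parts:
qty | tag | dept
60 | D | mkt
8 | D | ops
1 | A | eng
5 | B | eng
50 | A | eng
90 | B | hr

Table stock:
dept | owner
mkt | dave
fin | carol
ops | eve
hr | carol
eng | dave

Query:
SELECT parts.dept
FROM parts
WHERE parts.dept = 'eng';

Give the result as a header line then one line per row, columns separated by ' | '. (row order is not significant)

== RESULT ==
parts.dept
eng
eng
eng

Derivation:
After WHERE (3 rows):
parts.qty | parts.tag | parts.dept
1 | A | eng
5 | B | eng
50 | A | eng
After SELECT (3 rows):
parts.dept
eng
eng
eng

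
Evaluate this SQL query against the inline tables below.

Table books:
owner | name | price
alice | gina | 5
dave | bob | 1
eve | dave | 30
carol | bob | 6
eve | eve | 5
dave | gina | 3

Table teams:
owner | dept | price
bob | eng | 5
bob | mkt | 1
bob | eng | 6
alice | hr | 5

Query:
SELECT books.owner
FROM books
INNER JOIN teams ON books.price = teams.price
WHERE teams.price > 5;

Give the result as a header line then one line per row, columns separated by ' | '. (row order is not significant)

After JOIN teams (6 rows):
books.owner | books.name | books.price | teams.owner | teams.dept | teams.price
alice | gina | 5 | bob | eng | 5
alice | gina | 5 | alice | hr | 5
dave | bob | 1 | bob | mkt | 1
carol | bob | 6 | bob | eng | 6
eve | eve | 5 | bob | eng | 5
eve | eve | 5 | alice | hr | 5
After WHERE (1 rows):
books.owner | books.name | books.price | teams.owner | teams.dept | teams.price
carol | bob | 6 | bob | eng | 6
After SELECT (1 rows):
books.owner
carol

== RESULT ==
books.owner
carol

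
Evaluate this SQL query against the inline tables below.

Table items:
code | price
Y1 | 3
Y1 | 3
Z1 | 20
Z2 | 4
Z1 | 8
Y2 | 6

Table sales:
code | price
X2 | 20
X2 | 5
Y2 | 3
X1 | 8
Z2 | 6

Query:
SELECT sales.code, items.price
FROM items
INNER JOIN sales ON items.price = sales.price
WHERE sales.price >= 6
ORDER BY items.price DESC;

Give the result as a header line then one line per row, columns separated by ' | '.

After JOIN sales (5 rows):
items.code | items.price | sales.code | sales.price
Y1 | 3 | Y2 | 3
Y1 | 3 | Y2 | 3
Z1 | 20 | X2 | 20
Z1 | 8 | X1 | 8
Y2 | 6 | Z2 | 6
After WHERE (3 rows):
items.code | items.price | sales.code | sales.price
Z1 | 20 | X2 | 20
Z1 | 8 | X1 | 8
Y2 | 6 | Z2 | 6
After SELECT (3 rows):
sales.code | items.price
X2 | 20
X1 | 8
Z2 | 6
After ORDER BY (3 rows):
sales.code | items.price
X2 | 20
X1 | 8
Z2 | 6

== RESULT ==
sales.code | items.price
X2 | 20
X1 | 8
Z2 | 6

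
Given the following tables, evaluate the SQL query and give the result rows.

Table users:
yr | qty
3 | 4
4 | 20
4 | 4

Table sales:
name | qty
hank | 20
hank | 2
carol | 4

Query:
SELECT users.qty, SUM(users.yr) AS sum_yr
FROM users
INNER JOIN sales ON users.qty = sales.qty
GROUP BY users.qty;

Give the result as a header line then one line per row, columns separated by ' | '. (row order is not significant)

After JOIN sales (3 rows):
users.yr | users.qty | sales.name | sales.qty
3 | 4 | carol | 4
4 | 20 | hank | 20
4 | 4 | carol | 4
After GROUP BY (2 rows):
users.qty | sum_yr
4 | 7
20 | 4

== RESULT ==
users.qty | sum_yr
4 | 7
20 | 4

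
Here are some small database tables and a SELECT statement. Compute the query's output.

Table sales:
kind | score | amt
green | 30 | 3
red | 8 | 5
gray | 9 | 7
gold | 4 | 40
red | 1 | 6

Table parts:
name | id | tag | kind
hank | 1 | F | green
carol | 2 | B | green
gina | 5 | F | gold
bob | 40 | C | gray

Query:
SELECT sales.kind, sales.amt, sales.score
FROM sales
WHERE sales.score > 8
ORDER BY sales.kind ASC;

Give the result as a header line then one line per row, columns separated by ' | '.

After WHERE (2 rows):
sales.kind | sales.score | sales.amt
green | 30 | 3
gray | 9 | 7
After SELECT (2 rows):
sales.kind | sales.amt | sales.score
green | 3 | 30
gray | 7 | 9
After ORDER BY (2 rows):
sales.kind | sales.amt | sales.score
gray | 7 | 9
green | 3 | 30

== RESULT ==
sales.kind | sales.amt | sales.score
gray | 7 | 9
green | 3 | 30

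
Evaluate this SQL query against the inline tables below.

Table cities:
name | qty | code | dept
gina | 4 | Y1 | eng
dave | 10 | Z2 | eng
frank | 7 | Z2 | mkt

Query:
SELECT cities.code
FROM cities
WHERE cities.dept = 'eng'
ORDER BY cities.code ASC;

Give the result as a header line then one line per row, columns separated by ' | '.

== RESULT ==
cities.code
Y1
Z2

Derivation:
After WHERE (2 rows):
cities.name | cities.qty | cities.code | cities.dept
gina | 4 | Y1 | eng
dave | 10 | Z2 | eng
After SELECT (2 rows):
cities.code
Y1
Z2
After ORDER BY (2 rows):
cities.code
Y1
Z2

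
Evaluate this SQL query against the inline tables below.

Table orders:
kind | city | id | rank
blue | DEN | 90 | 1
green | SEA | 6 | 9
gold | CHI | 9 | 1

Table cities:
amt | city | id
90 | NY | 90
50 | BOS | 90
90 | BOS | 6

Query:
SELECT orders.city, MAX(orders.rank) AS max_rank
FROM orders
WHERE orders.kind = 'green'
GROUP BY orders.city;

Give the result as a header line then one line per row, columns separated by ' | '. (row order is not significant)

== RESULT ==
orders.city | max_rank
SEA | 9

Derivation:
After WHERE (1 rows):
orders.kind | orders.city | orders.id | orders.rank
green | SEA | 6 | 9
After GROUP BY (1 rows):
orders.city | max_rank
SEA | 9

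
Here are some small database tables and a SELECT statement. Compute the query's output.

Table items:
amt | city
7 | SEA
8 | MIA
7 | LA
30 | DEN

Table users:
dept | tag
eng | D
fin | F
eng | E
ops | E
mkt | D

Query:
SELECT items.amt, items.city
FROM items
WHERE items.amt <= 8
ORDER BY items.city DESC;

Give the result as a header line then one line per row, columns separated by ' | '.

== RESULT ==
items.amt | items.city
7 | SEA
8 | MIA
7 | LA

Derivation:
After WHERE (3 rows):
items.amt | items.city
7 | SEA
8 | MIA
7 | LA
After SELECT (3 rows):
items.amt | items.city
7 | SEA
8 | MIA
7 | LA
After ORDER BY (3 rows):
items.amt | items.city
7 | SEA
8 | MIA
7 | LA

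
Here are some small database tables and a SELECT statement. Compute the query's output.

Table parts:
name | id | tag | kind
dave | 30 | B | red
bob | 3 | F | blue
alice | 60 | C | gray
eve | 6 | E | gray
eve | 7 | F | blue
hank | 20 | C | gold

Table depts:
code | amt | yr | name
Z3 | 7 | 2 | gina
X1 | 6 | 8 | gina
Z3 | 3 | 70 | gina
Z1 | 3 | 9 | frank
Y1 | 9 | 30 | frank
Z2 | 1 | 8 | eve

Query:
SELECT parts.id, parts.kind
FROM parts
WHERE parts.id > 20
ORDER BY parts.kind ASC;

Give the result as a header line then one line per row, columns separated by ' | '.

After WHERE (2 rows):
parts.name | parts.id | parts.tag | parts.kind
dave | 30 | B | red
alice | 60 | C | gray
After SELECT (2 rows):
parts.id | parts.kind
30 | red
60 | gray
After ORDER BY (2 rows):
parts.id | parts.kind
60 | gray
30 | red

== RESULT ==
parts.id | parts.kind
60 | gray
30 | red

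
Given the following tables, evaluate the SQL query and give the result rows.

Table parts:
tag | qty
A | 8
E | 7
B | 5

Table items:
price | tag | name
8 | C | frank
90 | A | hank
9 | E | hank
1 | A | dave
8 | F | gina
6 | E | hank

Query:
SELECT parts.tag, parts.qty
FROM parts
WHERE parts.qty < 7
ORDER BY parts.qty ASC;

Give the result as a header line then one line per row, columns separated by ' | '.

== RESULT ==
parts.tag | parts.qty
B | 5

Derivation:
After WHERE (1 rows):
parts.tag | parts.qty
B | 5
After SELECT (1 rows):
parts.tag | parts.qty
B | 5
After ORDER BY (1 rows):
parts.tag | parts.qty
B | 5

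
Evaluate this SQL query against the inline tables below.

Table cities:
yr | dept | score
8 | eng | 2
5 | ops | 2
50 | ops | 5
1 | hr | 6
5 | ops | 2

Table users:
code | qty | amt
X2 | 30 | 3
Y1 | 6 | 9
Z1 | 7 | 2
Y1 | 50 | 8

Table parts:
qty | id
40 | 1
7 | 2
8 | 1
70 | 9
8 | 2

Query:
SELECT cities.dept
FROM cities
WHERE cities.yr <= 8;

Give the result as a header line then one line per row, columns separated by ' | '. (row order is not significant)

After WHERE (4 rows):
cities.yr | cities.dept | cities.score
8 | eng | 2
5 | ops | 2
1 | hr | 6
5 | ops | 2
After SELECT (4 rows):
cities.dept
eng
ops
hr
ops

== RESULT ==
cities.dept
eng
ops
hr
ops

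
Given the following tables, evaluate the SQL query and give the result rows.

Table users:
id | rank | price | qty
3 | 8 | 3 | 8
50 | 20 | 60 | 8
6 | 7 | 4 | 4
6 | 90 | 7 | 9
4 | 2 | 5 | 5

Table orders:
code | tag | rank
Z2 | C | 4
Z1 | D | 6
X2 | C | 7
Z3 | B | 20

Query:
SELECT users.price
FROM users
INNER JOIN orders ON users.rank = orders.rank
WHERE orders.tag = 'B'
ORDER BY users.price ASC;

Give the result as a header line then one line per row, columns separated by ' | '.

After JOIN orders (2 rows):
users.id | users.rank | users.price | users.qty | orders.code | orders.tag | orders.rank
50 | 20 | 60 | 8 | Z3 | B | 20
6 | 7 | 4 | 4 | X2 | C | 7
After WHERE (1 rows):
users.id | users.rank | users.price | users.qty | orders.code | orders.tag | orders.rank
50 | 20 | 60 | 8 | Z3 | B | 20
After SELECT (1 rows):
users.price
60
After ORDER BY (1 rows):
users.price
60

== RESULT ==
users.price
60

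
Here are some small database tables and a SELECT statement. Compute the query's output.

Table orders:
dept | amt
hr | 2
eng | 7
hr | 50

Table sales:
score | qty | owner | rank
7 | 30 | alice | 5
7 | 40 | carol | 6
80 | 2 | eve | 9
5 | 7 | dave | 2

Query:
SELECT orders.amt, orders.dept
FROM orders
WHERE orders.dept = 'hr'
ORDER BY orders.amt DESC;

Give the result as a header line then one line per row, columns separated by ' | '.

After WHERE (2 rows):
orders.dept | orders.amt
hr | 2
hr | 50
After SELECT (2 rows):
orders.amt | orders.dept
2 | hr
50 | hr
After ORDER BY (2 rows):
orders.amt | orders.dept
50 | hr
2 | hr

== RESULT ==
orders.amt | orders.dept
50 | hr
2 | hr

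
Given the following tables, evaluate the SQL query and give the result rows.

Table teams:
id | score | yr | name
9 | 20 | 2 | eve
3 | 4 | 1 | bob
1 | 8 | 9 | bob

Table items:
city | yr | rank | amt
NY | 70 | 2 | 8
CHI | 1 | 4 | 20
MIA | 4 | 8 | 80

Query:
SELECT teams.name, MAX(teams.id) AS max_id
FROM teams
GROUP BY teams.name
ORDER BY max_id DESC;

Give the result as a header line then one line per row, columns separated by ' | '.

After GROUP BY (2 rows):
teams.name | max_id
eve | 9
bob | 3
After ORDER BY (2 rows):
teams.name | max_id
eve | 9
bob | 3

== RESULT ==
teams.name | max_id
eve | 9
bob | 3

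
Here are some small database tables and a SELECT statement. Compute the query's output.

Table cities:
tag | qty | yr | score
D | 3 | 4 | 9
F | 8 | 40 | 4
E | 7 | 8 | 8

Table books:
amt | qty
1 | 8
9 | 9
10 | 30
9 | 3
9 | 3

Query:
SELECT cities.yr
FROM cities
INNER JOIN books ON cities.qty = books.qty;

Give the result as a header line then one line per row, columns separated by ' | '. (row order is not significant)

After JOIN books (3 rows):
cities.tag | cities.qty | cities.yr | cities.score | books.amt | books.qty
D | 3 | 4 | 9 | 9 | 3
D | 3 | 4 | 9 | 9 | 3
F | 8 | 40 | 4 | 1 | 8
After SELECT (3 rows):
cities.yr
4
4
40

== RESULT ==
cities.yr
4
4
40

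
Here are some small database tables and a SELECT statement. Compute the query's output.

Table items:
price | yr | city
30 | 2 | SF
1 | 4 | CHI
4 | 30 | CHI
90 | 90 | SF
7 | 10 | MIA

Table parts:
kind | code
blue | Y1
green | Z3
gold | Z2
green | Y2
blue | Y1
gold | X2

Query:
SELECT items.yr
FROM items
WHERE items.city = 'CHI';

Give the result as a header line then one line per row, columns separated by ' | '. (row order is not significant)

== RESULT ==
items.yr
4
30

Derivation:
After WHERE (2 rows):
items.price | items.yr | items.city
1 | 4 | CHI
4 | 30 | CHI
After SELECT (2 rows):
items.yr
4
30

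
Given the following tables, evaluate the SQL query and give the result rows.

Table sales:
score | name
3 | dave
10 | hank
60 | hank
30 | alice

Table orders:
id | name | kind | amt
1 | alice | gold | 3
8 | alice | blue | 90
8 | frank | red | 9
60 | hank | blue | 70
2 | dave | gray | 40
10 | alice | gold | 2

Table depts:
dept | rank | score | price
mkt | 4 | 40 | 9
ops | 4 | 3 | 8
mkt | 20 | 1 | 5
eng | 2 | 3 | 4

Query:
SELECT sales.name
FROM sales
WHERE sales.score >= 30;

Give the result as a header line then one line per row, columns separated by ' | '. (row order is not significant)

== RESULT ==
sales.name
hank
alice

Derivation:
After WHERE (2 rows):
sales.score | sales.name
60 | hank
30 | alice
After SELECT (2 rows):
sales.name
hank
alice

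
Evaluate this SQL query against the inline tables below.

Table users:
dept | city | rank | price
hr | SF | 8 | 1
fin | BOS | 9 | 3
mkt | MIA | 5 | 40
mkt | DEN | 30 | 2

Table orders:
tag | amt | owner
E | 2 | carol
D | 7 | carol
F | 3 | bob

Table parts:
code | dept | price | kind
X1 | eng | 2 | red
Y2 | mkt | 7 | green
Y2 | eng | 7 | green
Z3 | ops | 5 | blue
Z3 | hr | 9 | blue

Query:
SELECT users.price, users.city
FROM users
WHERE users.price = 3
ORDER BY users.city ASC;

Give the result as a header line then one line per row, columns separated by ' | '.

After WHERE (1 rows):
users.dept | users.city | users.rank | users.price
fin | BOS | 9 | 3
After SELECT (1 rows):
users.price | users.city
3 | BOS
After ORDER BY (1 rows):
users.price | users.city
3 | BOS

== RESULT ==
users.price | users.city
3 | BOS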